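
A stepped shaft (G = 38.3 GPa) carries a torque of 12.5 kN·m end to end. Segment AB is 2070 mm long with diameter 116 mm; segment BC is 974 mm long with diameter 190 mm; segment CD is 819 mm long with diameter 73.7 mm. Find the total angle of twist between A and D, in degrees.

7.61°

J_AB = π(0.116)⁴/32 = 1.78×10^-5 m⁴; J_BC = π(0.190)⁴/32 = 1.28×10^-4 m⁴; J_CD = π(0.0737)⁴/32 = 2.90×10^-6 m⁴.
θ = (T/G)·Σ L_i/J_i = (12500/38.3×10⁹)·(2.07/1.78×10^-5 + 0.974/1.28×10^-4 + 0.819/2.90×10^-6) = 0.1328 rad.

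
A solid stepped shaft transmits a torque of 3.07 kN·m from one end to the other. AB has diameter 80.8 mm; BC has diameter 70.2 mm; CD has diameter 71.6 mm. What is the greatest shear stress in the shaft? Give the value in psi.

Under the same torque, τ_max = 16T/(πd³) is largest where d is smallest — segment BC (d = 70.2 mm).
τ_max = 16·3070/(π·(0.0702)³) = 4.520×10^7 Pa.

6560 psi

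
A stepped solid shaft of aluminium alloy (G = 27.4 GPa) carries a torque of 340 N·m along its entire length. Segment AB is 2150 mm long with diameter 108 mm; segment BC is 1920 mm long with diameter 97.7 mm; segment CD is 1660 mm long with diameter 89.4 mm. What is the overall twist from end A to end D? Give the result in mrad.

7.95 mrad

J_AB = π(0.108)⁴/32 = 1.34×10^-5 m⁴; J_BC = π(0.0977)⁴/32 = 8.94×10^-6 m⁴; J_CD = π(0.0894)⁴/32 = 6.27×10^-6 m⁴.
θ = (T/G)·Σ L_i/J_i = (340.0/27.4×10⁹)·(2.15/1.34×10^-5 + 1.92/8.94×10^-6 + 1.66/6.27×10^-6) = 7.946×10^-3 rad.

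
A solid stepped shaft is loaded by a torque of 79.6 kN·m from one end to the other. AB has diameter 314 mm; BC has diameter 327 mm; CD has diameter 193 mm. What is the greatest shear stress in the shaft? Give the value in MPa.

56.4 MPa

Under the same torque, τ_max = 16T/(πd³) is largest where d is smallest — segment CD (d = 193 mm).
τ_max = 16·79600/(π·(0.193)³) = 5.639×10^7 Pa.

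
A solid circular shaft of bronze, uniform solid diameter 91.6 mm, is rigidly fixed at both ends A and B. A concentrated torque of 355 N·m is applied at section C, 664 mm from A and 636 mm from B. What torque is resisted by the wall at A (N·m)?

174 N·m

With uniform GJ and both ends fixed, compatibility θ_AC = θ_CB gives T_A·a = T_B·b, together with T_A + T_B = T₀.
T_A = T₀·b/(a+b) = 355.0·636/1300 = 173.7 N·m; T_B = 181.3 N·m.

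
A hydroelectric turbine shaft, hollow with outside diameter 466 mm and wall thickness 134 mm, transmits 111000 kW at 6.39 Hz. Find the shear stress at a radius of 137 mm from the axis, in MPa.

84.6 MPa

ω = 2π·6.39 = 40.15 rad/s, so T = P/ω = 111000×10³ / 40.15 = 2.765e6 N·m.
J = π(d_o⁴ − d_i⁴)/32 = π(0.466⁴ − 0.198⁴)/32 = 4.479×10^-3 m⁴.
Shear stress varies linearly with radius: τ = T·r/J = 2.765e6 × 0.137 / 4.479×10^-3 = 8.457×10^7 Pa.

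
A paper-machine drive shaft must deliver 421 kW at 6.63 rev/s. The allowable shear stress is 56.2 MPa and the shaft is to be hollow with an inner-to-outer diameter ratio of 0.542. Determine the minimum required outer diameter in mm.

ω = 2π·6.63 = 41.66 rad/s, so T = P/ω = 421×10³ / 41.66 = 10110 N·m.
For a hollow shaft with d_i/d_o = 0.542: τ_max = 16T/(π d_o³ (1−k⁴)), so d_o = [16T/(π τ_allow (1−k⁴))]^(1/3) = [16·10110/(π·5.62×10^7·0.9137)]^(1/3) = 0.1001 m.

100 mm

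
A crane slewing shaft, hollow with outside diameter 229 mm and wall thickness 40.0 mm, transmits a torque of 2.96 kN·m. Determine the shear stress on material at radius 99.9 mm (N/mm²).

1.33 N/mm²

J = π(d_o⁴ − d_i⁴)/32 = π(0.229⁴ − 0.149⁴)/32 = 2.216×10^-4 m⁴.
Shear stress varies linearly with radius: τ = T·r/J = 2960 × 0.0999 / 2.216×10^-4 = 1.334×10^6 Pa.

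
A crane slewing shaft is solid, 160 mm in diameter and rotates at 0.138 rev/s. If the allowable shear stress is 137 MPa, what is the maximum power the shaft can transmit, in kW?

J = πd⁴/32 = π(0.160)⁴/32 = 6.434×10^-5 m⁴.
T_max = τ_allow·J/r = 1.37×10^8 × 6.434×10^-5 / 0.0800 = 110200 N·m.
ω = 2π·0.138 = 0.8671 rad/s, so P_max = T_max·ω = 9.554×10^4 W.

95.5 kW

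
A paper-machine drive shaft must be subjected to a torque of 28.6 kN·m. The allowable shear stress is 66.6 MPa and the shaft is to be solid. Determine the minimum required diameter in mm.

130 mm

For a solid shaft τ_max = 16T/(πd³), so d = (16T/(π τ_allow))^(1/3) = (16·28600/(π·6.66×10^7))^(1/3) = 0.1298 m.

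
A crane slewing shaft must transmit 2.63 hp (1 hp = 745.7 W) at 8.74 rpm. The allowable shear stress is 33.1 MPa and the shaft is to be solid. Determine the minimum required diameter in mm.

ω = 2π·8.74/60 = 0.9153 rad/s, so T = P/ω = 2.63×745.7 / 0.9153 = 2143 N·m.
For a solid shaft τ_max = 16T/(πd³), so d = (16T/(π τ_allow))^(1/3) = (16·2143/(π·3.31×10^7))^(1/3) = 0.06908 m.

69.1 mm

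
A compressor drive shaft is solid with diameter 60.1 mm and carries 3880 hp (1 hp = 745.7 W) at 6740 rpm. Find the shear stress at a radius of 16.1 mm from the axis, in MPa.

ω = 2π·6740/60 = 705.8 rad/s, so T = P/ω = 3880×745.7 / 705.8 = 4099 N·m.
J = πd⁴/32 = π(0.0601)⁴/32 = 1.281×10^-6 m⁴.
Shear stress varies linearly with radius: τ = T·r/J = 4099 × 0.0161 / 1.281×10^-6 = 5.153×10^7 Pa.

51.5 MPa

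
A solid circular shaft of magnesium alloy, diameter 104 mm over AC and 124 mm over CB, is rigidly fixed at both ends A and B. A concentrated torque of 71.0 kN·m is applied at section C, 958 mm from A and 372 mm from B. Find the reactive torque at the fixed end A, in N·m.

11400 N·m

Compatibility: T_A·a/J_AC = T_B·b/J_CB with T_A + T_B = T₀.
J_AC = 1.15×10^-5 m⁴, J_CB = 2.32×10^-5 m⁴, so T_A = T₀·(J_AC/a)/((J_AC/a)+(J_CB/b)) = 11440 N·m, T_B = 59560 N·m.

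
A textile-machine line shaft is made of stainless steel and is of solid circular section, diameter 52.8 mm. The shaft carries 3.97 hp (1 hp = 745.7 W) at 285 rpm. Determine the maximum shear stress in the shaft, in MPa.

ω = 2π·285/60 = 29.85 rad/s, so T = P/ω = 3.97×745.7 / 29.85 = 99.19 N·m.
J = πd⁴/32 = π(0.0528)⁴/32 = 7.630×10^-7 m⁴.
τ_max = T·r/J = 99.19 × 0.0264 / 7.630×10^-7 = 3.432×10^6 Pa.

3.43 MPa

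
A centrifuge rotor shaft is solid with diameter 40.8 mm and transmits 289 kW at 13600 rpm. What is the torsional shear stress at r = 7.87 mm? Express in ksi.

ω = 2π·13600/60 = 1424 rad/s, so T = P/ω = 289×10³ / 1424 = 202.9 N·m.
J = πd⁴/32 = π(0.0408)⁴/32 = 2.720×10^-7 m⁴.
Shear stress varies linearly with radius: τ = T·r/J = 202.9 × 0.00787 / 2.720×10^-7 = 5.870×10^6 Pa.

0.851 ksi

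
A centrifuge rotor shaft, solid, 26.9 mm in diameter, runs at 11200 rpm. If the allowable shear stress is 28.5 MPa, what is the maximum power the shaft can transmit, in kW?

128 kW

J = πd⁴/32 = π(0.0269)⁴/32 = 5.141×10^-8 m⁴.
T_max = τ_allow·J/r = 2.85×10^7 × 5.141×10^-8 / 0.0135 = 108.9 N·m.
ω = 2π·11200/60 = 1173 rad/s, so P_max = T_max·ω = 1.278×10^5 W.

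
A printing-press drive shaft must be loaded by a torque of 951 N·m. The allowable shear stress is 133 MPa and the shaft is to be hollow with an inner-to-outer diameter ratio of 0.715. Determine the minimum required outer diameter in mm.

For a hollow shaft with d_i/d_o = 0.715: τ_max = 16T/(π d_o³ (1−k⁴)), so d_o = [16T/(π τ_allow (1−k⁴))]^(1/3) = [16·951.0/(π·1.33×10^8·0.7386)]^(1/3) = 0.03667 m.

36.7 mm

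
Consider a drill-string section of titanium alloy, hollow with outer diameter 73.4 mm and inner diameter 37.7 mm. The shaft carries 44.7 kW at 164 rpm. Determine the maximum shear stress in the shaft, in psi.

5230 psi

ω = 2π·164/60 = 17.17 rad/s, so T = P/ω = 44.7×10³ / 17.17 = 2603 N·m.
J = π(d_o⁴ − d_i⁴)/32 = π(0.0734⁴ − 0.0377⁴)/32 = 2.651×10^-6 m⁴.
τ_max = T·r/J = 2603 × 0.0367 / 2.651×10^-6 = 3.603×10^7 Pa.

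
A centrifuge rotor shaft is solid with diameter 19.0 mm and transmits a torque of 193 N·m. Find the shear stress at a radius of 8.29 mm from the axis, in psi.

J = πd⁴/32 = π(0.0190)⁴/32 = 1.279×10^-8 m⁴.
Shear stress varies linearly with radius: τ = T·r/J = 193.0 × 0.00829 / 1.279×10^-8 = 1.251×10^8 Pa.

18100 psi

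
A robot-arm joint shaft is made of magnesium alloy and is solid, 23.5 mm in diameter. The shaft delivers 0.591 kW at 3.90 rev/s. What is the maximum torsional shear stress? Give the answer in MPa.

9.46 MPa

ω = 2π·3.90 = 24.50 rad/s, so T = P/ω = 0.591×10³ / 24.50 = 24.12 N·m.
J = πd⁴/32 = π(0.0235)⁴/32 = 2.994×10^-8 m⁴.
τ_max = T·r/J = 24.12 × 0.0118 / 2.994×10^-8 = 9.465×10^6 Pa.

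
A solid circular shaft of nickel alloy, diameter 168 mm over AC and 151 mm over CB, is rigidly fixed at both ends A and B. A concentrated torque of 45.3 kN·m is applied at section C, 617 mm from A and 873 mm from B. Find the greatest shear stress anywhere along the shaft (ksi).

4.83 ksi

Compatibility: T_A·a/J_AC = T_B·b/J_CB with T_A + T_B = T₀.
J_AC = 7.82×10^-5 m⁴, J_CB = 5.10×10^-5 m⁴, so T_A = T₀·(J_AC/a)/((J_AC/a)+(J_CB/b)) = 31000 N·m, T_B = 14300 N·m.
τ in each portion: τ_AC = 3.33×10^7 Pa, τ_CB = 2.12×10^7 Pa; maximum is in AC.
τ_max = T_AC·r/J = 31000·0.0840/7.82×10^-5 = 3.330×10^7 Pa.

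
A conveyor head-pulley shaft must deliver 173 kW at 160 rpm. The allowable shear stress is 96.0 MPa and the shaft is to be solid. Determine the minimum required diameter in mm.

81.8 mm

ω = 2π·160/60 = 16.76 rad/s, so T = P/ω = 173×10³ / 16.76 = 10330 N·m.
For a solid shaft τ_max = 16T/(πd³), so d = (16T/(π τ_allow))^(1/3) = (16·10330/(π·9.60×10^7))^(1/3) = 0.08182 m.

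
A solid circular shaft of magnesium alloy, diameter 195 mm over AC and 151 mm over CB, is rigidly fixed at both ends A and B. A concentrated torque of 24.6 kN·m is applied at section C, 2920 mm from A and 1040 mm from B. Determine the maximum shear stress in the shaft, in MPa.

Compatibility: T_A·a/J_AC = T_B·b/J_CB with T_A + T_B = T₀.
J_AC = 1.42×10^-4 m⁴, J_CB = 5.10×10^-5 m⁴, so T_A = T₀·(J_AC/a)/((J_AC/a)+(J_CB/b)) = 12240 N·m, T_B = 12360 N·m.
τ in each portion: τ_AC = 8.41×10^6 Pa, τ_CB = 1.83×10^7 Pa; maximum is in CB.
τ_max = T_CB·r/J = 12360·0.0755/5.10×10^-5 = 1.828×10^7 Pa.

18.3 MPa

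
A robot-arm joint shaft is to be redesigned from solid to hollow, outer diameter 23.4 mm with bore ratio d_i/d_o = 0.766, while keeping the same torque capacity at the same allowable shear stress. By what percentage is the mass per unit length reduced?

45.2 %

Equal τ_max and T ⇒ the solid shaft needs d_s³ = d_o³(1−k⁴), so d_s = 23.4·(1−0.766⁴)^(1/3) = 20.33 mm.
Area ratio A_h/A_s = d_o²(1−k²)/d_s² = (1−k²)/(1−k⁴)^(2/3) = 0.5475.
Mass saving = 1 − 0.5475 = 45.2 %.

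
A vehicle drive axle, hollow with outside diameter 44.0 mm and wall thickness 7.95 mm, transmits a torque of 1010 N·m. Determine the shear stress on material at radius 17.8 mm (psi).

8500 psi

J = π(d_o⁴ − d_i⁴)/32 = π(0.0440⁴ − 0.0281⁴)/32 = 3.068×10^-7 m⁴.
Shear stress varies linearly with radius: τ = T·r/J = 1010 × 0.0178 / 3.068×10^-7 = 5.861×10^7 Pa.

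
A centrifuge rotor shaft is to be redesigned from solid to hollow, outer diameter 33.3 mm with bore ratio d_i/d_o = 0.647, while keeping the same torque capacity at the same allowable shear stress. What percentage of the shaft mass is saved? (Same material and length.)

33.9 %

Equal τ_max and T ⇒ the solid shaft needs d_s³ = d_o³(1−k⁴), so d_s = 33.3·(1−0.647⁴)^(1/3) = 31.23 mm.
Area ratio A_h/A_s = d_o²(1−k²)/d_s² = (1−k²)/(1−k⁴)^(2/3) = 0.6611.
Mass saving = 1 − 0.6611 = 33.9 %.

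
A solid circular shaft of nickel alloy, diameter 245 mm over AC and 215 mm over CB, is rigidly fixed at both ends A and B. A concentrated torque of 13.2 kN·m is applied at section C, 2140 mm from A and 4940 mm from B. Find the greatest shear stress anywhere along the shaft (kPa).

3640 kPa

Compatibility: T_A·a/J_AC = T_B·b/J_CB with T_A + T_B = T₀.
J_AC = 3.54×10^-4 m⁴, J_CB = 2.10×10^-4 m⁴, so T_A = T₀·(J_AC/a)/((J_AC/a)+(J_CB/b)) = 10500 N·m, T_B = 2698 N·m.
τ in each portion: τ_AC = 3.64×10^6 Pa, τ_CB = 1.38×10^6 Pa; maximum is in AC.
τ_max = T_AC·r/J = 10500·0.122/3.54×10^-4 = 3.637×10^6 Pa.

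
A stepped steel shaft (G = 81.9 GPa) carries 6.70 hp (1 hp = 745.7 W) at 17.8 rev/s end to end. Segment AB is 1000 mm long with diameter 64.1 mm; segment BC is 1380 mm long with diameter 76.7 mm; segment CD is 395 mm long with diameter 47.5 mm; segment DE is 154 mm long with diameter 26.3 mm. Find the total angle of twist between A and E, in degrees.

ω = 2π·17.8 = 111.8 rad/s, so T = P/ω = 6.70×745.7 / 111.8 = 44.67 N·m.
J_AB = π(0.0641)⁴/32 = 1.66×10^-6 m⁴; J_BC = π(0.0767)⁴/32 = 3.40×10^-6 m⁴; J_CD = π(0.0475)⁴/32 = 5.00×10^-7 m⁴; J_DE = π(0.0263)⁴/32 = 4.70×10^-8 m⁴.
θ = (T/G)·Σ L_i/J_i = (44.67/81.9×10⁹)·(1.00/1.66×10^-6 + 1.38/3.40×10^-6 + 0.395/5.00×10^-7 + 0.154/4.70×10^-8) = 2.770×10^-3 rad.

0.159°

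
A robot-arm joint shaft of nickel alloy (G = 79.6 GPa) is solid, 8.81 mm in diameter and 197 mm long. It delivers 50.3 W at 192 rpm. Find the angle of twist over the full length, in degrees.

ω = 2π·192/60 = 20.11 rad/s, so T = P/ω = 50.3 / 20.11 = 2.502 N·m.
J = πd⁴/32 = π(0.00881)⁴/32 = 5.914×10^-10 m⁴.
θ = T·L/(G·J) = 2.502 × 0.197 / (79.6×10⁹ × 5.914×10^-10) = 0.01047 rad.

0.600°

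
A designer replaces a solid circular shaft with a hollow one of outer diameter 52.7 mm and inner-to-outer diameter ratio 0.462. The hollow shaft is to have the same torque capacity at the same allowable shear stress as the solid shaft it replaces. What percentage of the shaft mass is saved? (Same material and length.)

18.9 %

Equal τ_max and T ⇒ the solid shaft needs d_s³ = d_o³(1−k⁴), so d_s = 52.7·(1−0.462⁴)^(1/3) = 51.89 mm.
Area ratio A_h/A_s = d_o²(1−k²)/d_s² = (1−k²)/(1−k⁴)^(2/3) = 0.8114.
Mass saving = 1 − 0.8114 = 18.9 %.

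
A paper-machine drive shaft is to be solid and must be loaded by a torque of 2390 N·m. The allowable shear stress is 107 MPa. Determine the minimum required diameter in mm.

48.5 mm

For a solid shaft τ_max = 16T/(πd³), so d = (16T/(π τ_allow))^(1/3) = (16·2390/(π·1.07×10^8))^(1/3) = 0.04845 m.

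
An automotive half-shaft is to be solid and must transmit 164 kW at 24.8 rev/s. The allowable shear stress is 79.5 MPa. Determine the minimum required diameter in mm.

ω = 2π·24.8 = 155.8 rad/s, so T = P/ω = 164×10³ / 155.8 = 1052 N·m.
For a solid shaft τ_max = 16T/(πd³), so d = (16T/(π τ_allow))^(1/3) = (16·1052/(π·7.95×10^7))^(1/3) = 0.04070 m.

40.7 mm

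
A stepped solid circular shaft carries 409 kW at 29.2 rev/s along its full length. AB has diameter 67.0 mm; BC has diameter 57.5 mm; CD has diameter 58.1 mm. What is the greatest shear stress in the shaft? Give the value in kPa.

ω = 2π·29.2 = 183.5 rad/s, so T = P/ω = 409×10³ / 183.5 = 2229 N·m.
Under the same torque, τ_max = 16T/(πd³) is largest where d is smallest — segment BC (d = 57.5 mm).
τ_max = 16·2229/(π·(0.0575)³) = 5.972×10^7 Pa.

59700 kPa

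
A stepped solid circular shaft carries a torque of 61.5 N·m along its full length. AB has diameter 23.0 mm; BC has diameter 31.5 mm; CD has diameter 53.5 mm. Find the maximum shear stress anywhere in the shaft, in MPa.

Under the same torque, τ_max = 16T/(πd³) is largest where d is smallest — segment AB (d = 23.0 mm).
τ_max = 16·61.50/(π·(0.0230)³) = 2.574×10^7 Pa.

25.7 MPa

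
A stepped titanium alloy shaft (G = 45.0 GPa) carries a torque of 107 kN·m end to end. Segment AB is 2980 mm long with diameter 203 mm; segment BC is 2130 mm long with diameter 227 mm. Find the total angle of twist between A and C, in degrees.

J_AB = π(0.203)⁴/32 = 1.67×10^-4 m⁴; J_BC = π(0.227)⁴/32 = 2.61×10^-4 m⁴.
θ = (T/G)·Σ L_i/J_i = (107000/45.0×10⁹)·(2.98/1.67×10^-4 + 2.13/2.61×10^-4) = 0.06193 rad.

3.55°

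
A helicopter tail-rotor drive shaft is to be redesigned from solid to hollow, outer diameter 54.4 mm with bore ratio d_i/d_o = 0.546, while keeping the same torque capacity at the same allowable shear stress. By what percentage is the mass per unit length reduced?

Equal τ_max and T ⇒ the solid shaft needs d_s³ = d_o³(1−k⁴), so d_s = 54.4·(1−0.546⁴)^(1/3) = 52.74 mm.
Area ratio A_h/A_s = d_o²(1−k²)/d_s² = (1−k²)/(1−k⁴)^(2/3) = 0.7468.
Mass saving = 1 − 0.7468 = 25.3 %.

25.3 %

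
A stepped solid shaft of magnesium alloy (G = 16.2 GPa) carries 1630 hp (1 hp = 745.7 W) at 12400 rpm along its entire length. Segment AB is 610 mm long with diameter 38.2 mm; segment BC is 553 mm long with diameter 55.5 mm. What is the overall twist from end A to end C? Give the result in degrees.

11.6°

ω = 2π·12400/60 = 1299 rad/s, so T = P/ω = 1630×745.7 / 1299 = 936.1 N·m.
J_AB = π(0.0382)⁴/32 = 2.09×10^-7 m⁴; J_BC = π(0.0555)⁴/32 = 9.31×10^-7 m⁴.
θ = (T/G)·Σ L_i/J_i = (936.1/16.2×10⁹)·(0.610/2.09×10^-7 + 0.553/9.31×10^-7) = 0.2029 rad.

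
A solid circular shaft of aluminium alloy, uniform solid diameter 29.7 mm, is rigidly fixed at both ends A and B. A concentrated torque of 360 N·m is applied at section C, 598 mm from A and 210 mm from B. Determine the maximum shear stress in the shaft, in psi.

7510 psi

With uniform GJ and both ends fixed, compatibility θ_AC = θ_CB gives T_A·a = T_B·b, together with T_A + T_B = T₀.
T_A = T₀·b/(a+b) = 360.0·210/808.0 = 93.56 N·m; T_B = 266.4 N·m.
τ in each portion: τ_AC = 1.82×10^7 Pa, τ_CB = 5.18×10^7 Pa; maximum is in CB.
τ_max = T_CB·r/J = 266.4·0.0149/7.64×10^-8 = 5.180×10^7 Pa.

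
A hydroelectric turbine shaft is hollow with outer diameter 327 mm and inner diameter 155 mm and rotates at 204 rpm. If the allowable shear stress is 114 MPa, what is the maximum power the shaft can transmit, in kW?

J = π(d_o⁴ − d_i⁴)/32 = π(0.327⁴ − 0.155⁴)/32 = 1.066×10^-3 m⁴.
T_max = τ_allow·J/r = 1.14×10^8 × 1.066×10^-3 / 0.164 = 743200 N·m.
ω = 2π·204/60 = 21.36 rad/s, so P_max = T_max·ω = 1.588×10^7 W.

15900 kW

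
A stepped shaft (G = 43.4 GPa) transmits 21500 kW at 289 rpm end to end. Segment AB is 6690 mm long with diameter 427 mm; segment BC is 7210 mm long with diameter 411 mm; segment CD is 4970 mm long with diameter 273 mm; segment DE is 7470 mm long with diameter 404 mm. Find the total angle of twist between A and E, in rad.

0.272 rad

ω = 2π·289/60 = 30.26 rad/s, so T = P/ω = 21500×10³ / 30.26 = 710400 N·m.
J_AB = π(0.427)⁴/32 = 3.26×10^-3 m⁴; J_BC = π(0.411)⁴/32 = 2.80×10^-3 m⁴; J_CD = π(0.273)⁴/32 = 5.45×10^-4 m⁴; J_DE = π(0.404)⁴/32 = 2.62×10^-3 m⁴.
θ = (T/G)·Σ L_i/J_i = (710400/43.4×10⁹)·(6.69/3.26×10^-3 + 7.21/2.80×10^-3 + 4.97/5.45×10^-4 + 7.47/2.62×10^-3) = 0.2716 rad.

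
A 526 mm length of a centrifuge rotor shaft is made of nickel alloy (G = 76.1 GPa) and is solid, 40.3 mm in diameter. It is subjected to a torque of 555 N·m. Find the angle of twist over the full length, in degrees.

0.849°

J = πd⁴/32 = π(0.0403)⁴/32 = 2.590×10^-7 m⁴.
θ = T·L/(G·J) = 555.0 × 0.526 / (76.1×10⁹ × 2.590×10^-7) = 0.01481 rad.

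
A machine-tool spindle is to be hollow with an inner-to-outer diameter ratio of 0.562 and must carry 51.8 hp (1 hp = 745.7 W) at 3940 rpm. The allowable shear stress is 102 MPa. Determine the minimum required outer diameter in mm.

ω = 2π·3940/60 = 412.6 rad/s, so T = P/ω = 51.8×745.7 / 412.6 = 93.62 N·m.
For a hollow shaft with d_i/d_o = 0.562: τ_max = 16T/(π d_o³ (1−k⁴)), so d_o = [16T/(π τ_allow (1−k⁴))]^(1/3) = [16·93.62/(π·1.02×10^8·0.9002)]^(1/3) = 0.01732 m.

17.3 mm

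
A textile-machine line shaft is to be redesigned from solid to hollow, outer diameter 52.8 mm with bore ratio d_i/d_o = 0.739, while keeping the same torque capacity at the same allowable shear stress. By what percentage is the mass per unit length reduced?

42.5 %

Equal τ_max and T ⇒ the solid shaft needs d_s³ = d_o³(1−k⁴), so d_s = 52.8·(1−0.739⁴)^(1/3) = 46.92 mm.
Area ratio A_h/A_s = d_o²(1−k²)/d_s² = (1−k²)/(1−k⁴)^(2/3) = 0.5748.
Mass saving = 1 − 0.5748 = 42.5 %.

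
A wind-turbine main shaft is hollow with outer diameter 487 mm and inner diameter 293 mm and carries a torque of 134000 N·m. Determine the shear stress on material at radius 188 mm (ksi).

J = π(d_o⁴ − d_i⁴)/32 = π(0.487⁴ − 0.293⁴)/32 = 4.799×10^-3 m⁴.
Shear stress varies linearly with radius: τ = T·r/J = 134000 × 0.188 / 4.799×10^-3 = 5.250×10^6 Pa.

0.761 ksi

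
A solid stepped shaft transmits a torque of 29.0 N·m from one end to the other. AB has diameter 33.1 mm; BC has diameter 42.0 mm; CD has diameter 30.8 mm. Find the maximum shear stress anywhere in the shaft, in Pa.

5.05e6 Pa

Under the same torque, τ_max = 16T/(πd³) is largest where d is smallest — segment CD (d = 30.8 mm).
τ_max = 16·29.00/(π·(0.0308)³) = 5.055×10^6 Pa.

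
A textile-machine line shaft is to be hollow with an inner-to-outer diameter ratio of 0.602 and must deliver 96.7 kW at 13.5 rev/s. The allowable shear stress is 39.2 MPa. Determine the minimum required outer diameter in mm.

ω = 2π·13.5 = 84.82 rad/s, so T = P/ω = 96.7×10³ / 84.82 = 1140 N·m.
For a hollow shaft with d_i/d_o = 0.602: τ_max = 16T/(π d_o³ (1−k⁴)), so d_o = [16T/(π τ_allow (1−k⁴))]^(1/3) = [16·1140/(π·3.92×10^7·0.8687)]^(1/3) = 0.05545 m.

55.5 mm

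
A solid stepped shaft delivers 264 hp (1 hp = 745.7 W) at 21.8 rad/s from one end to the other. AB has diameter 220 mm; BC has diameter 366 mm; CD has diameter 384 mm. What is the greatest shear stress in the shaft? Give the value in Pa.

4.32e6 Pa

ω = 21.8 rad/s, so T = P/ω = 264×745.7 / 21.80 = 9030 N·m.
Under the same torque, τ_max = 16T/(πd³) is largest where d is smallest — segment AB (d = 220 mm).
τ_max = 16·9030/(π·(0.220)³) = 4.319×10^6 Pa.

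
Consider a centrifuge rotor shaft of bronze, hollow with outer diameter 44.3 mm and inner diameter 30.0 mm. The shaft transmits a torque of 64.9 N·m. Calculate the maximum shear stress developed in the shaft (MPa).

J = π(d_o⁴ − d_i⁴)/32 = π(0.0443⁴ − 0.0300⁴)/32 = 2.986×10^-7 m⁴.
τ_max = T·r/J = 64.90 × 0.0221 / 2.986×10^-7 = 4.814×10^6 Pa.

4.81 MPa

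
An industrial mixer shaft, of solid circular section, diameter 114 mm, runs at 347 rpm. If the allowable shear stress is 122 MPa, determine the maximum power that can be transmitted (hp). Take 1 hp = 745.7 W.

J = πd⁴/32 = π(0.114)⁴/32 = 1.658×10^-5 m⁴.
T_max = τ_allow·J/r = 1.22×10^8 × 1.658×10^-5 / 0.0570 = 35490 N·m.
ω = 2π·347/60 = 36.34 rad/s, so P_max = T_max·ω = 1.290×10^6 W.

1730 hp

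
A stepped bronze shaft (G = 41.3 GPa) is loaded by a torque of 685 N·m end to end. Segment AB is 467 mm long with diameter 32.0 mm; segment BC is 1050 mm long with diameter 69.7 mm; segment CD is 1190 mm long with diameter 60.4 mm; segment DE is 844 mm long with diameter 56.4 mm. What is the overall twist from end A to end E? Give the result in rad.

J_AB = π(0.0320)⁴/32 = 1.03×10^-7 m⁴; J_BC = π(0.0697)⁴/32 = 2.32×10^-6 m⁴; J_CD = π(0.0604)⁴/32 = 1.31×10^-6 m⁴; J_DE = π(0.0564)⁴/32 = 9.93×10^-7 m⁴.
θ = (T/G)·Σ L_i/J_i = (685.0/41.3×10⁹)·(0.467/1.03×10^-7 + 1.05/2.32×10^-6 + 1.19/1.31×10^-6 + 0.844/9.93×10^-7) = 0.1120 rad.

0.112 rad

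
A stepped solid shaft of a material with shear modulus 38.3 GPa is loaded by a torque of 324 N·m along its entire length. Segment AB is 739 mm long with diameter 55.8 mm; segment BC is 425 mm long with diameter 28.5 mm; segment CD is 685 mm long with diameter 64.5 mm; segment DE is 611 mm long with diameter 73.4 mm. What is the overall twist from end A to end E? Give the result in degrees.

3.86°

J_AB = π(0.0558)⁴/32 = 9.52×10^-7 m⁴; J_BC = π(0.0285)⁴/32 = 6.48×10^-8 m⁴; J_CD = π(0.0645)⁴/32 = 1.70×10^-6 m⁴; J_DE = π(0.0734)⁴/32 = 2.85×10^-6 m⁴.
θ = (T/G)·Σ L_i/J_i = (324.0/38.3×10⁹)·(0.739/9.52×10^-7 + 0.425/6.48×10^-8 + 0.685/1.70×10^-6 + 0.611/2.85×10^-6) = 0.06730 rad.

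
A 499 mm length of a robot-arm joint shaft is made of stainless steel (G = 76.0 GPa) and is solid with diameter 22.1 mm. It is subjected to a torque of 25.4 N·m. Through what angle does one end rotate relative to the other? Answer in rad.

J = πd⁴/32 = π(0.0221)⁴/32 = 2.342×10^-8 m⁴.
θ = T·L/(G·J) = 25.40 × 0.499 / (76.0×10⁹ × 2.342×10^-8) = 7.121×10^-3 rad.

0.00712 rad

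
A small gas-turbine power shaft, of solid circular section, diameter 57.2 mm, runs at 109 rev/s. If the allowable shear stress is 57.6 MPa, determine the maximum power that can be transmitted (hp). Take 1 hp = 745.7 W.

J = πd⁴/32 = π(0.0572)⁴/32 = 1.051×10^-6 m⁴.
T_max = τ_allow·J/r = 5.76×10^7 × 1.051×10^-6 / 0.0286 = 2117 N·m.
ω = 2π·109 = 684.9 rad/s, so P_max = T_max·ω = 1.450×10^6 W.

1940 hp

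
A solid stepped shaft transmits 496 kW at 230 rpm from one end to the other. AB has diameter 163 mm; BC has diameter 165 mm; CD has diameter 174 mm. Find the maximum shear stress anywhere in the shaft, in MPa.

ω = 2π·230/60 = 24.09 rad/s, so T = P/ω = 496×10³ / 24.09 = 20590 N·m.
Under the same torque, τ_max = 16T/(πd³) is largest where d is smallest — segment AB (d = 163 mm).
τ_max = 16·20590/(π·(0.163)³) = 2.422×10^7 Pa.

24.2 MPa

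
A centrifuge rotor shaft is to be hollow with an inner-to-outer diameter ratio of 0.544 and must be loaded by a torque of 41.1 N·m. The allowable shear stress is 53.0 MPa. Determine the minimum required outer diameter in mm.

16.3 mm

For a hollow shaft with d_i/d_o = 0.544: τ_max = 16T/(π d_o³ (1−k⁴)), so d_o = [16T/(π τ_allow (1−k⁴))]^(1/3) = [16·41.10/(π·5.30×10^7·0.9124)]^(1/3) = 0.01630 m.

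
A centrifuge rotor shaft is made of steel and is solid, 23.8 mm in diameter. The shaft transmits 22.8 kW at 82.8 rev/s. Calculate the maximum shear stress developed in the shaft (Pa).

ω = 2π·82.8 = 520.2 rad/s, so T = P/ω = 22.8×10³ / 520.2 = 43.83 N·m.
J = πd⁴/32 = π(0.0238)⁴/32 = 3.150×10^-8 m⁴.
τ_max = T·r/J = 43.83 × 0.0119 / 3.150×10^-8 = 1.656×10^7 Pa.

1.66e7 Pa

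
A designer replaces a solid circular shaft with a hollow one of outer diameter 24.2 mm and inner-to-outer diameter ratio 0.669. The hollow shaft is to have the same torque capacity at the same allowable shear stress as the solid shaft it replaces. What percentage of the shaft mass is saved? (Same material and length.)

35.9 %

Equal τ_max and T ⇒ the solid shaft needs d_s³ = d_o³(1−k⁴), so d_s = 24.2·(1−0.669⁴)^(1/3) = 22.46 mm.
Area ratio A_h/A_s = d_o²(1−k²)/d_s² = (1−k²)/(1−k⁴)^(2/3) = 0.6412.
Mass saving = 1 − 0.6412 = 35.9 %.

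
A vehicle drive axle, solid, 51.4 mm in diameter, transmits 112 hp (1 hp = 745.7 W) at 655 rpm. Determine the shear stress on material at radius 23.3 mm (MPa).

ω = 2π·655/60 = 68.59 rad/s, so T = P/ω = 112×745.7 / 68.59 = 1218 N·m.
J = πd⁴/32 = π(0.0514)⁴/32 = 6.853×10^-7 m⁴.
Shear stress varies linearly with radius: τ = T·r/J = 1218 × 0.0233 / 6.853×10^-7 = 4.140×10^7 Pa.

41.4 MPa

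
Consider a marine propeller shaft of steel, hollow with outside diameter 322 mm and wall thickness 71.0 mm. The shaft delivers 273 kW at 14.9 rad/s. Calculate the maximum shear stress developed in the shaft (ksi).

0.449 ksi

ω = 14.9 rad/s, so T = P/ω = 273×10³ / 14.90 = 18320 N·m.
J = π(d_o⁴ − d_i⁴)/32 = π(0.322⁴ − 0.180⁴)/32 = 9.524×10^-4 m⁴.
τ_max = T·r/J = 18320 × 0.161 / 9.524×10^-4 = 3.097×10^6 Pa.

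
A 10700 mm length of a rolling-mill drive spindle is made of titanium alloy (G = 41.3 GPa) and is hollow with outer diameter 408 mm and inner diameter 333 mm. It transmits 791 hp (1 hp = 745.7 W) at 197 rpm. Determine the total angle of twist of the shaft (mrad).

4.90 mrad

ω = 2π·197/60 = 20.63 rad/s, so T = P/ω = 791×745.7 / 20.63 = 28590 N·m.
J = π(d_o⁴ − d_i⁴)/32 = π(0.408⁴ − 0.333⁴)/32 = 1.513×10^-3 m⁴.
θ = T·L/(G·J) = 28590 × 10.7 / (41.3×10⁹ × 1.513×10^-3) = 4.895×10^-3 rad.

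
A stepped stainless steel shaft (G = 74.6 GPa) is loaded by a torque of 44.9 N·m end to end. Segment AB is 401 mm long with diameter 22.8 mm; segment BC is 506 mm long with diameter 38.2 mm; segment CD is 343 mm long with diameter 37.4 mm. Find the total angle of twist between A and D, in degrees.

J_AB = π(0.0228)⁴/32 = 2.65×10^-8 m⁴; J_BC = π(0.0382)⁴/32 = 2.09×10^-7 m⁴; J_CD = π(0.0374)⁴/32 = 1.92×10^-7 m⁴.
θ = (T/G)·Σ L_i/J_i = (44.90/74.6×10⁹)·(0.401/2.65×10^-8 + 0.506/2.09×10^-7 + 0.343/1.92×10^-7) = 0.01163 rad.

0.666°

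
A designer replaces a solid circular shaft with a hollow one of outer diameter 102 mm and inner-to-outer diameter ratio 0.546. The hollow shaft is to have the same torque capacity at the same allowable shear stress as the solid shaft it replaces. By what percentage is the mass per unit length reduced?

25.3 %

Equal τ_max and T ⇒ the solid shaft needs d_s³ = d_o³(1−k⁴), so d_s = 102·(1−0.546⁴)^(1/3) = 98.88 mm.
Area ratio A_h/A_s = d_o²(1−k²)/d_s² = (1−k²)/(1−k⁴)^(2/3) = 0.7468.
Mass saving = 1 − 0.7468 = 25.3 %.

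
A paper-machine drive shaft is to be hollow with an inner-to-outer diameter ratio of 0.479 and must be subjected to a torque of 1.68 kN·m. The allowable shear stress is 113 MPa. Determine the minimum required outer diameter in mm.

43.1 mm

For a hollow shaft with d_i/d_o = 0.479: τ_max = 16T/(π d_o³ (1−k⁴)), so d_o = [16T/(π τ_allow (1−k⁴))]^(1/3) = [16·1680/(π·1.13×10^8·0.9474)]^(1/3) = 0.04308 m.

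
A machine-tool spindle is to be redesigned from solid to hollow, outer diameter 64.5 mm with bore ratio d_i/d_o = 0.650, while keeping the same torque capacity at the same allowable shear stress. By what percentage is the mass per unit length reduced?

34.2 %

Equal τ_max and T ⇒ the solid shaft needs d_s³ = d_o³(1−k⁴), so d_s = 64.5·(1−0.650⁴)^(1/3) = 60.41 mm.
Area ratio A_h/A_s = d_o²(1−k²)/d_s² = (1−k²)/(1−k⁴)^(2/3) = 0.6584.
Mass saving = 1 − 0.6584 = 34.2 %.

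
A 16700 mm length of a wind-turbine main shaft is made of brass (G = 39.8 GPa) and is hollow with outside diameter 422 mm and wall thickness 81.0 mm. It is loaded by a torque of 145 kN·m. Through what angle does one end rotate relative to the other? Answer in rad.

0.0228 rad

J = π(d_o⁴ − d_i⁴)/32 = π(0.422⁴ − 0.260⁴)/32 = 2.665×10^-3 m⁴.
θ = T·L/(G·J) = 145000 × 16.7 / (39.8×10⁹ × 2.665×10^-3) = 0.02283 rad.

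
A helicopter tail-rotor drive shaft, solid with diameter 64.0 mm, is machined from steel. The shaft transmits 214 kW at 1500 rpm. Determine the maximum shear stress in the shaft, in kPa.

26500 kPa

ω = 2π·1500/60 = 157.1 rad/s, so T = P/ω = 214×10³ / 157.1 = 1362 N·m.
J = πd⁴/32 = π(0.0640)⁴/32 = 1.647×10^-6 m⁴.
τ_max = T·r/J = 1362 × 0.0320 / 1.647×10^-6 = 2.647×10^7 Pa.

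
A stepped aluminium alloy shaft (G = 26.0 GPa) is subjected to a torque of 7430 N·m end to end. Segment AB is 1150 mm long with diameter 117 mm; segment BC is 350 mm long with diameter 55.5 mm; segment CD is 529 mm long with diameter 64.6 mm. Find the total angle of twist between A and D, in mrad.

J_AB = π(0.117)⁴/32 = 1.84×10^-5 m⁴; J_BC = π(0.0555)⁴/32 = 9.31×10^-7 m⁴; J_CD = π(0.0646)⁴/32 = 1.71×10^-6 m⁴.
θ = (T/G)·Σ L_i/J_i = (7430/26.0×10⁹)·(1.15/1.84×10^-5 + 0.350/9.31×10^-7 + 0.529/1.71×10^-6) = 0.2137 rad.

214 mrad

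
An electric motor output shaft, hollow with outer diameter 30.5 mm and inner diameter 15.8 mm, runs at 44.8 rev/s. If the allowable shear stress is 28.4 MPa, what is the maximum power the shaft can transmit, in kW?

41.3 kW

J = π(d_o⁴ − d_i⁴)/32 = π(0.0305⁴ − 0.0158⁴)/32 = 7.884×10^-8 m⁴.
T_max = τ_allow·J/r = 2.84×10^7 × 7.884×10^-8 / 0.0152 = 146.8 N·m.
ω = 2π·44.8 = 281.5 rad/s, so P_max = T_max·ω = 4.133×10^4 W.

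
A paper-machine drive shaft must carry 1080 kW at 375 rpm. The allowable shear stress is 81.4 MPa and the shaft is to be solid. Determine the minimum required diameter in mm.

120 mm

ω = 2π·375/60 = 39.27 rad/s, so T = P/ω = 1080×10³ / 39.27 = 27500 N·m.
For a solid shaft τ_max = 16T/(πd³), so d = (16T/(π τ_allow))^(1/3) = (16·27500/(π·8.14×10^7))^(1/3) = 0.1198 m.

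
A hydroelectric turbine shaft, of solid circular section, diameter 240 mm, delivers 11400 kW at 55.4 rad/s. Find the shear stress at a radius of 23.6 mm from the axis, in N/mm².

14.9 N/mm²

ω = 55.4 rad/s, so T = P/ω = 11400×10³ / 55.40 = 205800 N·m.
J = πd⁴/32 = π(0.240)⁴/32 = 3.257×10^-4 m⁴.
Shear stress varies linearly with radius: τ = T·r/J = 205800 × 0.0236 / 3.257×10^-4 = 1.491×10^7 Pa.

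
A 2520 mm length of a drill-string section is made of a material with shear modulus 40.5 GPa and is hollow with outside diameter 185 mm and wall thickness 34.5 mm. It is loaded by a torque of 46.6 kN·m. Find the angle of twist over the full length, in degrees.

J = π(d_o⁴ − d_i⁴)/32 = π(0.185⁴ − 0.116⁴)/32 = 9.722×10^-5 m⁴.
θ = T·L/(G·J) = 46600 × 2.52 / (40.5×10⁹ × 9.722×10^-5) = 0.02982 rad.

1.71°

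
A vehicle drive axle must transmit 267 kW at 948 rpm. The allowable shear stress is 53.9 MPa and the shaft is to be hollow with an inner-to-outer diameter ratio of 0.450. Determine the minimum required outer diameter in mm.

ω = 2π·948/60 = 99.27 rad/s, so T = P/ω = 267×10³ / 99.27 = 2690 N·m.
For a hollow shaft with d_i/d_o = 0.450: τ_max = 16T/(π d_o³ (1−k⁴)), so d_o = [16T/(π τ_allow (1−k⁴))]^(1/3) = [16·2690/(π·5.39×10^7·0.9590)]^(1/3) = 0.06423 m.

64.2 mm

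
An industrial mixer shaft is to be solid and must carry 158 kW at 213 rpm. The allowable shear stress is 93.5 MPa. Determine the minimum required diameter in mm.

72.8 mm

ω = 2π·213/60 = 22.31 rad/s, so T = P/ω = 158×10³ / 22.31 = 7084 N·m.
For a solid shaft τ_max = 16T/(πd³), so d = (16T/(π τ_allow))^(1/3) = (16·7084/(π·9.35×10^7))^(1/3) = 0.07280 m.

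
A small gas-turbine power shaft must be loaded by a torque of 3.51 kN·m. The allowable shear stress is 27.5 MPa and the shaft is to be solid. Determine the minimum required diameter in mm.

For a solid shaft τ_max = 16T/(πd³), so d = (16T/(π τ_allow))^(1/3) = (16·3510/(π·2.75×10^7))^(1/3) = 0.08663 m.

86.6 mm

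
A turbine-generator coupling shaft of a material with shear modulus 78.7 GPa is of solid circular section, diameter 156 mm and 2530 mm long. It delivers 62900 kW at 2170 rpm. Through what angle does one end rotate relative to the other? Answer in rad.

ω = 2π·2170/60 = 227.2 rad/s, so T = P/ω = 62900×10³ / 227.2 = 276800 N·m.
J = πd⁴/32 = π(0.156)⁴/32 = 5.814×10^-5 m⁴.
θ = T·L/(G·J) = 276800 × 2.53 / (78.7×10⁹ × 5.814×10^-5) = 0.1530 rad.

0.153 rad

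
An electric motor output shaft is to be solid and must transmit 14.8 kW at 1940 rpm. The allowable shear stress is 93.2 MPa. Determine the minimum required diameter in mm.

15.8 mm

ω = 2π·1940/60 = 203.2 rad/s, so T = P/ω = 14.8×10³ / 203.2 = 72.85 N·m.
For a solid shaft τ_max = 16T/(πd³), so d = (16T/(π τ_allow))^(1/3) = (16·72.85/(π·9.32×10^7))^(1/3) = 0.01585 m.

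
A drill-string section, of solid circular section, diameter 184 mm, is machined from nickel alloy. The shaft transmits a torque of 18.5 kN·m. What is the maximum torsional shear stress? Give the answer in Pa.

1.51e7 Pa

J = πd⁴/32 = π(0.184)⁴/32 = 1.125×10^-4 m⁴.
τ_max = T·r/J = 18500 × 0.0920 / 1.125×10^-4 = 1.512×10^7 Pa.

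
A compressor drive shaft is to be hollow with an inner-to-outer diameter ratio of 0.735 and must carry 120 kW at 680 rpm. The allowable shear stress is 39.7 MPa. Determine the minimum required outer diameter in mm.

ω = 2π·680/60 = 71.21 rad/s, so T = P/ω = 120×10³ / 71.21 = 1685 N·m.
For a hollow shaft with d_i/d_o = 0.735: τ_max = 16T/(π d_o³ (1−k⁴)), so d_o = [16T/(π τ_allow (1−k⁴))]^(1/3) = [16·1685/(π·3.97×10^7·0.7082)]^(1/3) = 0.06733 m.

67.3 mm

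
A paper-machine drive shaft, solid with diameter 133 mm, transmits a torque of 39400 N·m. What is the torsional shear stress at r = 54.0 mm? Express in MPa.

J = πd⁴/32 = π(0.133)⁴/32 = 3.072×10^-5 m⁴.
Shear stress varies linearly with radius: τ = T·r/J = 39400 × 0.0540 / 3.072×10^-5 = 6.926×10^7 Pa.

69.3 MPa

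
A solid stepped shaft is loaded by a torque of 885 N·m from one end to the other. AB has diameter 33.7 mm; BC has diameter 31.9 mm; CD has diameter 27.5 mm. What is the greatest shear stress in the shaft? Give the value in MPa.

217 MPa

Under the same torque, τ_max = 16T/(πd³) is largest where d is smallest — segment CD (d = 27.5 mm).
τ_max = 16·885.0/(π·(0.0275)³) = 2.167×10^8 Pa.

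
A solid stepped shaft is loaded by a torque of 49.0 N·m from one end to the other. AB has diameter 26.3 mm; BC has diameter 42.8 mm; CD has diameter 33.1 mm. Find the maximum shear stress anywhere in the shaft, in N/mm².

13.7 N/mm²

Under the same torque, τ_max = 16T/(πd³) is largest where d is smallest — segment AB (d = 26.3 mm).
τ_max = 16·49.00/(π·(0.0263)³) = 1.372×10^7 Pa.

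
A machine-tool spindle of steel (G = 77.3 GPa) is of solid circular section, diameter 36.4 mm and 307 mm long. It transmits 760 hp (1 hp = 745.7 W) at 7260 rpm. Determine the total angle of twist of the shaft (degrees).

0.984°

ω = 2π·7260/60 = 760.3 rad/s, so T = P/ω = 760×745.7 / 760.3 = 745.4 N·m.
J = πd⁴/32 = π(0.0364)⁴/32 = 1.723×10^-7 m⁴.
θ = T·L/(G·J) = 745.4 × 0.307 / (77.3×10⁹ × 1.723×10^-7) = 0.01718 rad.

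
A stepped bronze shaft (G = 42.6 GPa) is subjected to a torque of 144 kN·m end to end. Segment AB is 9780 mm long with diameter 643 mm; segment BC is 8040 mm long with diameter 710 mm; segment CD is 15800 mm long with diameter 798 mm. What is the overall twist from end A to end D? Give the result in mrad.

4.40 mrad

J_AB = π(0.643)⁴/32 = 0.0168 m⁴; J_BC = π(0.710)⁴/32 = 0.0249 m⁴; J_CD = π(0.798)⁴/32 = 0.0398 m⁴.
θ = (T/G)·Σ L_i/J_i = (144000/42.6×10⁹)·(9.78/0.0168 + 8.04/0.0249 + 15.8/0.0398) = 4.401×10^-3 rad.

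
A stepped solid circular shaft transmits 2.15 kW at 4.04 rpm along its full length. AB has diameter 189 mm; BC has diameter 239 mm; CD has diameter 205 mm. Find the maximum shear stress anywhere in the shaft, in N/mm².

3.83 N/mm²

ω = 2π·4.04/60 = 0.4231 rad/s, so T = P/ω = 2.15×10³ / 0.4231 = 5082 N·m.
Under the same torque, τ_max = 16T/(πd³) is largest where d is smallest — segment AB (d = 189 mm).
τ_max = 16·5082/(π·(0.189)³) = 3.834×10^6 Pa.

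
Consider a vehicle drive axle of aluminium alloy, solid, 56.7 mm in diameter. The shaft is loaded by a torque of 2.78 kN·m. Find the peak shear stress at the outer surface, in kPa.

77700 kPa

J = πd⁴/32 = π(0.0567)⁴/32 = 1.015×10^-6 m⁴.
τ_max = T·r/J = 2780 × 0.0284 / 1.015×10^-6 = 7.767×10^7 Pa.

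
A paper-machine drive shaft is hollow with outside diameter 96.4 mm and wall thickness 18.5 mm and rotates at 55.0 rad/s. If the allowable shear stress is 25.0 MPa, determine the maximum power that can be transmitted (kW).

207 kW

J = π(d_o⁴ − d_i⁴)/32 = π(0.0964⁴ − 0.0594⁴)/32 = 7.256×10^-6 m⁴.
T_max = τ_allow·J/r = 2.50×10^7 × 7.256×10^-6 / 0.0482 = 3764 N·m.
ω = 55.0 rad/s, so P_max = T_max·ω = 2.070×10^5 W.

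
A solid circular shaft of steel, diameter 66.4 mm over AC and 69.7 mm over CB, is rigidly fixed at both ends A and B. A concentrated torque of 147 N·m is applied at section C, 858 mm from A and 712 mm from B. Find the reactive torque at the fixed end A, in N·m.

59.7 N·m

Compatibility: T_A·a/J_AC = T_B·b/J_CB with T_A + T_B = T₀.
J_AC = 1.91×10^-6 m⁴, J_CB = 2.32×10^-6 m⁴, so T_A = T₀·(J_AC/a)/((J_AC/a)+(J_CB/b)) = 59.68 N·m, T_B = 87.32 N·m.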